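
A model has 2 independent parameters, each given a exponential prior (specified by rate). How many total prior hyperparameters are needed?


Each exponential prior needs 1 hyperparameter (rate).
Total = 1 * 2 = 2

2


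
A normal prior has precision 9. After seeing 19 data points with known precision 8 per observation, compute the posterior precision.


In the conjugate normal model, precisions add:
tau_posterior = tau_prior + n * tau_data
= 9 + 19*8 = 161

161


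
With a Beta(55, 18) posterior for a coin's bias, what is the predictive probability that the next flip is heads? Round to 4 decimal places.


The predictive probability equals the posterior mean.
P(next = heads) = alpha / (alpha + beta)
= 55 / 73 = 0.7534

0.7534


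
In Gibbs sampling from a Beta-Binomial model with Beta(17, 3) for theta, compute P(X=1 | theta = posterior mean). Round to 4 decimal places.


Posterior mean = alpha/(alpha+beta) = 17/20 = 0.85
P(X=1|theta=mean) = theta = 0.85

0.85


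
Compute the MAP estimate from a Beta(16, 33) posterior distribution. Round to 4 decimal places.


MAP = mode of Beta distribution
= (alpha - 1)/(alpha + beta - 2)
= (16-1)/(16+33-2)
= 15/47 = 0.3191

0.3191


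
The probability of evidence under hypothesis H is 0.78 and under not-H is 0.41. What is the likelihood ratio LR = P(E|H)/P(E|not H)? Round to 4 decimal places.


LR = 0.78 / 0.41
= 1.9024

1.9024


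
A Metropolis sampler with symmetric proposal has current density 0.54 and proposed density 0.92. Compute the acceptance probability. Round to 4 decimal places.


For symmetric proposals, acceptance = min(1, pi(x*)/pi(x))
= min(1, 0.92/0.54)
= min(1, 1.7037) = 1.0

1.0


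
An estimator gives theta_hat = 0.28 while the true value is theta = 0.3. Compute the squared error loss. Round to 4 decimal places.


The squared error loss is (theta_hat - theta)^2
= (0.28 - 0.3)^2
= (-0.02)^2 = 0.0004

0.0004


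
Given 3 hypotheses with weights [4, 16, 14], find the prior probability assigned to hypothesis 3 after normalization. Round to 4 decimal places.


To normalize, divide each weight by the sum of all weights.
Sum = 34
Prior(H3) = 14/34 = 0.4118

0.4118


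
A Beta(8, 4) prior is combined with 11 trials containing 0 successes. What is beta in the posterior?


In conjugate updating:
beta_posterior = beta_prior + (n - k)
= 4 + (11 - 0)
= 4 + 11 = 15

15


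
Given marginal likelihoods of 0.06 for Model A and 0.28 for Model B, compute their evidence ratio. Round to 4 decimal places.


Ratio = ML(A) / ML(B) = 0.06/0.28
= 0.2143

0.2143


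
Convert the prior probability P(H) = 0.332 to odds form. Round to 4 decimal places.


P(not H) = 1 - 0.332 = 0.668
Odds = 0.332 / 0.668 = 0.497

0.497


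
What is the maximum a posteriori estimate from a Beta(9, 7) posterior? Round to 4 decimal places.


The MAP estimate equals the mode of the distribution.
Mode of Beta(a,b) = (a-1)/(a+b-2)
= 8/14
= 0.5714

0.5714


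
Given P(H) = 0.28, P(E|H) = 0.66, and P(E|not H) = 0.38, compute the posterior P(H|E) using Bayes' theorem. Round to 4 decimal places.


By Bayes' theorem: P(H|E) = P(E|H)*P(H) / P(E)
P(E) = P(E|H)*P(H) + P(E|not H)*P(not H)
P(E) = 0.66*0.28 + 0.38*0.72 = 0.4584
P(H|E) = 0.66*0.28 / 0.4584 = 0.4031

0.4031


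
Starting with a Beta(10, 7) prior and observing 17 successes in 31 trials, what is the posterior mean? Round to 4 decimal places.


Posterior parameters: alpha = 10 + 17 = 27
beta = 7 + 14 = 21
Posterior mean = alpha / (alpha + beta) = 27 / 48
= 0.5625

0.5625


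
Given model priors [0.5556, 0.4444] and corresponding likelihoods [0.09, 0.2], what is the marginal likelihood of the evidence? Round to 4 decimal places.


P(E) = sum_i P(M_i) P(E|M_i)
= 0.05 + 0.0889
= 0.1389

0.1389


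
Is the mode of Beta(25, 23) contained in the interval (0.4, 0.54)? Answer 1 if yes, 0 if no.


Mode = (a-1)/(a+b-2) = 24/46 = 0.5217
Interval: (0.4, 0.54)
Contains mode? 1

1


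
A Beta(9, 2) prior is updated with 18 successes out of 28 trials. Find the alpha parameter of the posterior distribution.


In the Beta-Binomial conjugate update:
alpha_post = alpha_prior + successes
= 9 + 18
= 27

27


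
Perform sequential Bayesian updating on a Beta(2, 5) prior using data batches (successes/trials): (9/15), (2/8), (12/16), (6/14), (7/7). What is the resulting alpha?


Accumulate successes: 36
Posterior alpha = prior alpha + sum of successes
= 2 + 36 = 38

38


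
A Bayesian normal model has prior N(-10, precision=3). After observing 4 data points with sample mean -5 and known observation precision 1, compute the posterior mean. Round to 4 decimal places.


Posterior mean = (prior_precision * prior_mean + n * data_precision * data_mean) / (prior_precision + n * data_precision)
Numerator = 3*-10 + 4*1*-5 = -50
Denominator = 3 + 4*1 = 7
Posterior mean = -7.1429

-7.1429


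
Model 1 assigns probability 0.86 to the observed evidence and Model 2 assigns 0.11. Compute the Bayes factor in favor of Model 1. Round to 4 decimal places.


BF = P(data|M1) / P(data|M2)
= 0.86 / 0.11 = 7.8182

7.8182


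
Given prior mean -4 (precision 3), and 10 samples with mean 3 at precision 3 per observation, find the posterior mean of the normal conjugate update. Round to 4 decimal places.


The posterior mean is a precision-weighted average of prior and data.
Post. prec. = 3 + 30 = 33
Post. mean = (-12 + 90)/33 = 78/33 = 2.3636

2.3636


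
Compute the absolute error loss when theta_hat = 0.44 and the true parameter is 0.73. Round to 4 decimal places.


L = |theta_hat - theta_true|
= |0.44 - 0.73| = 0.29

0.29


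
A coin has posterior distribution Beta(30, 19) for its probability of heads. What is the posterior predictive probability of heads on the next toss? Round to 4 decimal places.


Posterior predictive = E[theta] = alpha/(alpha+beta)
= 30/49
= 0.6122

0.6122


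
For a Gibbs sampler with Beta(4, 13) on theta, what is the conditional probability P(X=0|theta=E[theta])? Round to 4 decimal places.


E[theta] = 4/(4+13) = 0.2353
P(X=0|theta) = 1 - theta = 0.7647

0.7647


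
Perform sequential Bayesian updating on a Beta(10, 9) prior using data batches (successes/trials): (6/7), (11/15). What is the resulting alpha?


Accumulate successes: 17
Posterior alpha = prior alpha + sum of successes
= 10 + 17 = 27

27


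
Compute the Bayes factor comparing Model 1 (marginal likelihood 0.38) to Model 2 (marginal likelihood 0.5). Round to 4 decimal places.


BF12 = marginal likelihood of M1 / marginal likelihood of M2
= 0.38/0.5
= 0.76

0.76


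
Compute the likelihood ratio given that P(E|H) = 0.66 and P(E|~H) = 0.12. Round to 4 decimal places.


LR = P(E|H) / P(E|~H)
= 0.66 / 0.12 = 5.5

5.5


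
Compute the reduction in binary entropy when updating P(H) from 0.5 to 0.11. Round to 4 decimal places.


H_before = -p*log2(p) - (1-p)*log2(1-p) for p=0.5: 1.0
H_after for p=0.11: 0.4999
Reduction = 1.0 - 0.4999 = 0.5001

0.5001


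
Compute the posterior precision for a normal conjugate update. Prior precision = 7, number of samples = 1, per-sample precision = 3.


tau_post = tau_0 + n * tau
= 7 + 1 * 3 = 10

10


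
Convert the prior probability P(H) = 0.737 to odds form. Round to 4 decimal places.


P(not H) = 1 - 0.737 = 0.263
Odds = 0.737 / 0.263 = 2.8023

2.8023


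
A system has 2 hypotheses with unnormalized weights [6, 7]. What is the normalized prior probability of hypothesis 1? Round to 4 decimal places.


The normalized prior is the weight divided by the total.
Total weight = 13
P(H1) = 6 / 13 = 0.4615

0.4615


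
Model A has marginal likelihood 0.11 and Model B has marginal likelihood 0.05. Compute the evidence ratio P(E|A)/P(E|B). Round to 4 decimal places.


Evidence ratio = P(E|A) / P(E|B)
= 0.11 / 0.05
= 2.2

2.2


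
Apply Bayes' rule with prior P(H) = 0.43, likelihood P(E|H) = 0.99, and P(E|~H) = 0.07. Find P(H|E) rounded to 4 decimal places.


Step 1: Compute marginal P(E) = P(E|H)P(H) + P(E|~H)P(~H)
= 0.99*0.43 + 0.07*0.57 = 0.4656
Step 2: P(H|E) = P(E|H)P(H)/P(E) = 0.4257/0.4656
= 0.9143

0.9143


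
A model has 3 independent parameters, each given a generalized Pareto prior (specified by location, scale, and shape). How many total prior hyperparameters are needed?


Each generalized Pareto prior needs 3 hyperparameters (location, scale, and shape).
Total = 3 * 3 = 9

9


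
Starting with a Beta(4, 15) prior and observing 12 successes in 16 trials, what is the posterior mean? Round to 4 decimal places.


Posterior parameters: alpha = 4 + 12 = 16
beta = 15 + 4 = 19
Posterior mean = alpha / (alpha + beta) = 16 / 35
= 0.4571

0.4571


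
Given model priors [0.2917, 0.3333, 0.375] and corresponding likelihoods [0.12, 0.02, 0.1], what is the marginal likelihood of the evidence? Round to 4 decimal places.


P(E) = sum_i P(M_i) P(E|M_i)
= 0.035 + 0.0067 + 0.0375
= 0.0792

0.0792


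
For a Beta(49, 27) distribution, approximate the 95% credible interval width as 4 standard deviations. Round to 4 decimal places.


Variance of Beta(a,b) = ab / ((a+b)^2 * (a+b+1))
= 49*27 / ((76)^2 * 77)
= 0.003
SD = sqrt(0.003) = 0.0545
Width = 4 * SD = 0.2182

0.2182


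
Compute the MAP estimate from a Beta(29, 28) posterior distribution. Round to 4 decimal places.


MAP = mode of Beta distribution
= (alpha - 1)/(alpha + beta - 2)
= (29-1)/(29+28-2)
= 28/55 = 0.5091

0.5091


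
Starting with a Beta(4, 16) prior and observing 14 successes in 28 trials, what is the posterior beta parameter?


Posterior beta = prior beta + failures
Failures = 28 - 14 = 14
beta_post = 16 + 14 = 30

30


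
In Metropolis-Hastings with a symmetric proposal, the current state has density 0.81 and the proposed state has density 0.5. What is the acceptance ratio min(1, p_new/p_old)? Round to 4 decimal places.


Ratio = p_new / p_old = 0.5 / 0.81 = 0.6173
Acceptance = min(1, 0.6173) = 0.6173

0.6173


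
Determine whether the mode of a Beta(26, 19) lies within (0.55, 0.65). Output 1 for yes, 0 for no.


First find the mode: (a-1)/(a+b-2) = 0.5814
Is 0.5814 in (0.55, 0.65)? 1

1


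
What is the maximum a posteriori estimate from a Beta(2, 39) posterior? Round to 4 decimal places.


The MAP estimate equals the mode of the distribution.
Mode of Beta(a,b) = (a-1)/(a+b-2)
= 1/39
= 0.0256

0.0256


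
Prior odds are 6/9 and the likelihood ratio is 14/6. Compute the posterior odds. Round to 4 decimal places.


Posterior odds = prior odds * likelihood ratio
= (6/9) * (14/6)
= 84 / 54
= 1.5556

1.5556


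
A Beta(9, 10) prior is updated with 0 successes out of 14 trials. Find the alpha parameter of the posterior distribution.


In the Beta-Binomial conjugate update:
alpha_post = alpha_prior + successes
= 9 + 0
= 9

9


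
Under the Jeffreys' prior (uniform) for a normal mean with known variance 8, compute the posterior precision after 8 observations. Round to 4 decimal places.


Prior precision = 0 (flat prior).
Post. prec. = 0 + n/var = 8/8 = 1.0

1.0


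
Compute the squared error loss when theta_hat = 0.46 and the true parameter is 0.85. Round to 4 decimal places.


L = (theta_hat - theta_true)^2
= (0.46 - 0.85)^2
= -0.39^2 = 0.1521

0.1521


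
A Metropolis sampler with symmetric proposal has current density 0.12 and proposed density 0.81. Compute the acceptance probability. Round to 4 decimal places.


For symmetric proposals, acceptance = min(1, pi(x*)/pi(x))
= min(1, 0.81/0.12)
= min(1, 6.75) = 1.0

1.0


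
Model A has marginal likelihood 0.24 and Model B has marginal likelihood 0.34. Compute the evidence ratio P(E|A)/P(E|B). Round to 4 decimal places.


Evidence ratio = P(E|A) / P(E|B)
= 0.24 / 0.34
= 0.7059

0.7059


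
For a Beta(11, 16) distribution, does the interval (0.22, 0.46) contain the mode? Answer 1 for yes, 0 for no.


Mode of Beta(a,b) = (a-1)/(a+b-2)
= (11-1)/(11+16-2) = 0.4
Check: 0.22 <= 0.4 <= 0.46?
Result: 1

1


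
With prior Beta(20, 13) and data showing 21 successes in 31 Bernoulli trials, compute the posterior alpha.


Conjugate update: alpha_posterior = alpha_prior + k
= 20 + 21 = 41

41


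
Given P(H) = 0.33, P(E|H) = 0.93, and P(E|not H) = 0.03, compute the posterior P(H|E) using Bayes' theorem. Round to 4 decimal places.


By Bayes' theorem: P(H|E) = P(E|H)*P(H) / P(E)
P(E) = P(E|H)*P(H) + P(E|not H)*P(not H)
P(E) = 0.93*0.33 + 0.03*0.67 = 0.327
P(H|E) = 0.93*0.33 / 0.327 = 0.9385

0.9385


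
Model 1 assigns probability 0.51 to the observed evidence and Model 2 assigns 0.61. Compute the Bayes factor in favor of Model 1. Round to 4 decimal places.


BF = P(data|M1) / P(data|M2)
= 0.51 / 0.61 = 0.8361

0.8361


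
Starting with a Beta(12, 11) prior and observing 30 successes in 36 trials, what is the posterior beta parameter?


Posterior beta = prior beta + failures
Failures = 36 - 30 = 6
beta_post = 11 + 6 = 17

17


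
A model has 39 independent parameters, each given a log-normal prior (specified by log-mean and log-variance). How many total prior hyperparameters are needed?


Each log-normal prior needs 2 hyperparameters (log-mean and log-variance).
Total = 2 * 39 = 78

78


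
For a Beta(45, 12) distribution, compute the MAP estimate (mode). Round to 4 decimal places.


MAP = mode = (a-1)/(a+b-2)
= (45-1)/(45+12-2)
= 44/55 = 0.8

0.8


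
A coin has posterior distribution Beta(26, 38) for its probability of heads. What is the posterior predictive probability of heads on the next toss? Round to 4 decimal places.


Posterior predictive = E[theta] = alpha/(alpha+beta)
= 26/64
= 0.4062

0.4062


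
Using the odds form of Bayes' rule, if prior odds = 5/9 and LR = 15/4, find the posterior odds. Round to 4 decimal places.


Bayes' rule in odds form: posterior odds = prior odds * LR
= (5 * 15) / (9 * 4)
= 75/36 = 2.0833

2.0833


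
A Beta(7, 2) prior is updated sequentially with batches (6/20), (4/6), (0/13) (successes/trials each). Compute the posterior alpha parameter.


Sequential conjugate updating is equivalent to a single batch update.
Total successes across all batches = 10
alpha_posterior = alpha_prior + total_successes = 7 + 10
= 17

17


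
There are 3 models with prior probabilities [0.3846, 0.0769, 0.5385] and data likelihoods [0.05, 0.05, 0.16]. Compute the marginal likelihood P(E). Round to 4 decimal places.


P(E) = sum over models of P(M_i) * P(E|M_i)
= 0.3846*0.05 + 0.0769*0.05 + 0.5385*0.16
= 0.1092

0.1092


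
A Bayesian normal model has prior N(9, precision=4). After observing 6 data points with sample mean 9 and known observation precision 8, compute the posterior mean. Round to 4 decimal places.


Posterior mean = (prior_precision * prior_mean + n * data_precision * data_mean) / (prior_precision + n * data_precision)
Numerator = 4*9 + 6*8*9 = 468
Denominator = 4 + 6*8 = 52
Posterior mean = 9.0

9.0


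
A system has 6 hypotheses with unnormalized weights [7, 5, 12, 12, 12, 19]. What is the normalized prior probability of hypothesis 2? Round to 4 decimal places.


The normalized prior is the weight divided by the total.
Total weight = 67
P(H2) = 5 / 67 = 0.0746

0.0746


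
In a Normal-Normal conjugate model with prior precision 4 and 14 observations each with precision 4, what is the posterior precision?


Posterior precision = prior precision + n * observation precision
= 4 + 14 * 4
= 4 + 56 = 60

60


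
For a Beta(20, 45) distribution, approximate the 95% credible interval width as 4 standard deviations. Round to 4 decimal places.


Variance of Beta(a,b) = ab / ((a+b)^2 * (a+b+1))
= 20*45 / ((65)^2 * 66)
= 0.0032
SD = sqrt(0.0032) = 0.0568
Width = 4 * SD = 0.2272

0.2272


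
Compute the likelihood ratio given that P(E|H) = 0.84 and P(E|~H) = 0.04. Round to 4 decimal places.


LR = P(E|H) / P(E|~H)
= 0.84 / 0.04 = 21.0

21.0


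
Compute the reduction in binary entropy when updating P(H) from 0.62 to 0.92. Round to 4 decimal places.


H_before = -p*log2(p) - (1-p)*log2(1-p) for p=0.62: 0.958
H_after for p=0.92: 0.4022
Reduction = 0.958 - 0.4022 = 0.5559

0.5559


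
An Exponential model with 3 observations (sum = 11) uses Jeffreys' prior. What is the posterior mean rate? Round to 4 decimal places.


Posterior Gamma(3, 11)
E[lambda] = 3/11 = 0.2727

0.2727


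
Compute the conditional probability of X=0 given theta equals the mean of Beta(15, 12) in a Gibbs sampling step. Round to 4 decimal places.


Mean of Beta(15, 12) = 0.5556
P(X=0 | theta=0.5556) = 0.4444

0.4444


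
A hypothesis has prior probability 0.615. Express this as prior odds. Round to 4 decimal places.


Odds = P(H) / P(not H) = 0.615 / 0.385
= 1.5974

1.5974


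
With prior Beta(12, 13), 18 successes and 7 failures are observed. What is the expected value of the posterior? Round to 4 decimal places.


Posterior = Beta(30, 20)
E[theta] = alpha/(alpha+beta)
= 30/50 = 0.6

0.6


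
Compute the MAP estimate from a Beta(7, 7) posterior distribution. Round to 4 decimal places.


MAP = mode of Beta distribution
= (alpha - 1)/(alpha + beta - 2)
= (7-1)/(7+7-2)
= 6/12 = 0.5

0.5


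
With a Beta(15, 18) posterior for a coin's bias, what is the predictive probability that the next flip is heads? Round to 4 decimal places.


The predictive probability equals the posterior mean.
P(next = heads) = alpha / (alpha + beta)
= 15 / 33 = 0.4545

0.4545


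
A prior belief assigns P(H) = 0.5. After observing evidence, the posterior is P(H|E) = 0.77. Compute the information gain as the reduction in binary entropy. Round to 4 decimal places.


H(prior) = -0.5*log2(0.5) - 0.5*log2(0.5)
= 1.0
H(post) = -0.77*log2(0.77) - 0.23*log2(0.23)
= 0.778
IG = 1.0 - 0.778 = 0.222

0.222


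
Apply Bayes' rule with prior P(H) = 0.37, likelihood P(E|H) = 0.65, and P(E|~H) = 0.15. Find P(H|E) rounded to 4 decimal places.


Step 1: Compute marginal P(E) = P(E|H)P(H) + P(E|~H)P(~H)
= 0.65*0.37 + 0.15*0.63 = 0.335
Step 2: P(H|E) = P(E|H)P(H)/P(E) = 0.2405/0.335
= 0.7179

0.7179


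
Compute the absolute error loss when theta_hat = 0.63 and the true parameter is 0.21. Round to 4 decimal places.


L = |theta_hat - theta_true|
= |0.63 - 0.21| = 0.42

0.42


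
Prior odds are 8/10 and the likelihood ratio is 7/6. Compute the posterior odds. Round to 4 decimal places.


Posterior odds = prior odds * likelihood ratio
= (8/10) * (7/6)
= 56 / 60
= 0.9333

0.9333


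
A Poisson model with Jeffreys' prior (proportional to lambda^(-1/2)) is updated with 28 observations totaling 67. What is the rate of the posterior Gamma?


Posterior = Gamma(0.5 + S, n)
= Gamma(0.5 + 67, 28)
Posterior rate = 0 + n = 28

28.0


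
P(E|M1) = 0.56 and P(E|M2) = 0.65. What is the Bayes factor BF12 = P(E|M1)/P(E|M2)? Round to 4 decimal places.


Bayes factor BF12 = P(E|M1) / P(E|M2)
= 0.56 / 0.65
= 0.8615

0.8615


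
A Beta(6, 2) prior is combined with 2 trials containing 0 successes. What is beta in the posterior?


In conjugate updating:
beta_posterior = beta_prior + (n - k)
= 2 + (2 - 0)
= 2 + 2 = 4

4


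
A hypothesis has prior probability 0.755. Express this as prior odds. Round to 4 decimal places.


Odds = P(H) / P(not H) = 0.755 / 0.245
= 3.0816

3.0816


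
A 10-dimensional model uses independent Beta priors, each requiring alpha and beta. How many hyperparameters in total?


Per parameter: 2 (alpha and beta).
Total = 10 * 2 = 20

20


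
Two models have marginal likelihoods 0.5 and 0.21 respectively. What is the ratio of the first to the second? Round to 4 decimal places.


Evidence ratio = 0.5 / 0.21
= 2.381

2.381


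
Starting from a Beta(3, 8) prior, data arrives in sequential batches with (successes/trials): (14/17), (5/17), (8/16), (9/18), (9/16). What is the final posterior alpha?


In sequential Bayesian updating, we sum all successes.
Total successes = 45
Final alpha = 3 + 45 = 48

48


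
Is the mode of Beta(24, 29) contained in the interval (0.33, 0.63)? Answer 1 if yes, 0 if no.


Mode = (a-1)/(a+b-2) = 23/51 = 0.451
Interval: (0.33, 0.63)
Contains mode? 1

1


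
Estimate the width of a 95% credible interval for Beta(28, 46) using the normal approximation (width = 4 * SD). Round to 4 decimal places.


For Beta(a,b): Var = ab/((a+b)^2(a+b+1))
Var = 0.0031, SD = 0.056
Approximate 95% CI width = 4 * 0.056 = 0.224

0.224


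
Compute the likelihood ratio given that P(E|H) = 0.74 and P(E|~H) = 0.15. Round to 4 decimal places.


LR = P(E|H) / P(E|~H)
= 0.74 / 0.15 = 4.9333

4.9333


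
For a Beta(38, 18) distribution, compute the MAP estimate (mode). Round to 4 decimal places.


MAP = mode = (a-1)/(a+b-2)
= (38-1)/(38+18-2)
= 37/54 = 0.6852

0.6852


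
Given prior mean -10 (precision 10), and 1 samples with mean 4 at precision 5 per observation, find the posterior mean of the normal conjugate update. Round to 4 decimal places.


The posterior mean is a precision-weighted average of prior and data.
Post. prec. = 10 + 5 = 15
Post. mean = (-100 + 20)/15 = -80/15 = -5.3333

-5.3333


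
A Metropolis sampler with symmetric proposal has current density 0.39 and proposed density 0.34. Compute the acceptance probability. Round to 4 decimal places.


For symmetric proposals, acceptance = min(1, pi(x*)/pi(x))
= min(1, 0.34/0.39)
= min(1, 0.8718) = 0.8718

0.8718


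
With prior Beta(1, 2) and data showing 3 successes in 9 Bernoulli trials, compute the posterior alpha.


Conjugate update: alpha_posterior = alpha_prior + k
= 1 + 3 = 4

4


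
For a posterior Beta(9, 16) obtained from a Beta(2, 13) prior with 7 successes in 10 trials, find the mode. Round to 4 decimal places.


Mode = (alpha - 1) / (alpha + beta - 2)
= 8 / 23
= 0.3478

0.3478


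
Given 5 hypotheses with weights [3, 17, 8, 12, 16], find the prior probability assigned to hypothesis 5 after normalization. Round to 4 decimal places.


To normalize, divide each weight by the sum of all weights.
Sum = 56
Prior(H5) = 16/56 = 0.2857

0.2857


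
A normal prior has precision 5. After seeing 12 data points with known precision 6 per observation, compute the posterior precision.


In the conjugate normal model, precisions add:
tau_posterior = tau_prior + n * tau_data
= 5 + 12*6 = 77

77


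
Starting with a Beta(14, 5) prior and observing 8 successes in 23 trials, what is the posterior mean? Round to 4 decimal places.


Posterior parameters: alpha = 14 + 8 = 22
beta = 5 + 15 = 20
Posterior mean = alpha / (alpha + beta) = 22 / 42
= 0.5238

0.5238


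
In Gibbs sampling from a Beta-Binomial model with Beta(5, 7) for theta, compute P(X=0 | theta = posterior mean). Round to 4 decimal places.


Posterior mean = alpha/(alpha+beta) = 5/12 = 0.4167
P(X=0|theta=mean) = 1 - theta = 0.5833

0.5833


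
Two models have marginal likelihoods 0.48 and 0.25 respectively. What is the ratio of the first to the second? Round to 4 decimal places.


Evidence ratio = 0.48 / 0.25
= 1.92

1.92


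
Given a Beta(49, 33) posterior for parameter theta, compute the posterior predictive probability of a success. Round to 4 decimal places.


For a Beta-Bernoulli model, the predictive probability is the mean:
P(success) = 49/(49+33) = 49/82 = 0.5976

0.5976


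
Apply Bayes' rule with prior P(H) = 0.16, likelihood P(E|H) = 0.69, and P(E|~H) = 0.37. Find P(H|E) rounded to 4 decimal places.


Step 1: Compute marginal P(E) = P(E|H)P(H) + P(E|~H)P(~H)
= 0.69*0.16 + 0.37*0.84 = 0.4212
Step 2: P(H|E) = P(E|H)P(H)/P(E) = 0.1104/0.4212
= 0.2621

0.2621


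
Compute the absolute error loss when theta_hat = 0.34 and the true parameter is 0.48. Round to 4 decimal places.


L = |theta_hat - theta_true|
= |0.34 - 0.48| = 0.14

0.14


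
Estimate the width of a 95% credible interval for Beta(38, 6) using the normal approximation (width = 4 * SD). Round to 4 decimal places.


For Beta(a,b): Var = ab/((a+b)^2(a+b+1))
Var = 0.0026, SD = 0.0512
Approximate 95% CI width = 4 * 0.0512 = 0.2046

0.2046


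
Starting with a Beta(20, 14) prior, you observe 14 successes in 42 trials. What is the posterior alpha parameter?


For a Beta-Binomial conjugate model:
Posterior alpha = prior alpha + number of successes
= 20 + 14 = 34

34


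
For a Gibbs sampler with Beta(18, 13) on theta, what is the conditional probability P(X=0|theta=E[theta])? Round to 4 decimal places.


E[theta] = 18/(18+13) = 0.5806
P(X=0|theta) = 1 - theta = 0.4194

0.4194


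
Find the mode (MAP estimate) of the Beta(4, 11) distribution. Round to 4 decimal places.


For Beta(a,b) with a,b > 1:
Mode = (a-1)/(a+b-2) = (4-1)/(15-2)
= 3/13 = 0.2308

0.2308


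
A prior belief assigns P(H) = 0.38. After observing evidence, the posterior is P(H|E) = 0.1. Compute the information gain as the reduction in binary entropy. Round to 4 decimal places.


H(prior) = -0.38*log2(0.38) - 0.62*log2(0.62)
= 0.958
H(post) = -0.1*log2(0.1) - 0.9*log2(0.9)
= 0.469
IG = 0.958 - 0.469 = 0.489

0.489


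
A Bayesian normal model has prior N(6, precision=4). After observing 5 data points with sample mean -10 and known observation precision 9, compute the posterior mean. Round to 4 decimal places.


Posterior mean = (prior_precision * prior_mean + n * data_precision * data_mean) / (prior_precision + n * data_precision)
Numerator = 4*6 + 5*9*-10 = -426
Denominator = 4 + 5*9 = 49
Posterior mean = -8.6939

-8.6939


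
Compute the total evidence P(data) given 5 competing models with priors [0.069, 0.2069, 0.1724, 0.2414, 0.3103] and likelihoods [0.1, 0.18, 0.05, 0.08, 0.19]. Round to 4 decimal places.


Marginal likelihood = sum P(model_i) * P(data|model_i)
Model 1: 0.069 * 0.1 = 0.0069
Model 2: 0.2069 * 0.18 = 0.0372
Model 3: 0.1724 * 0.05 = 0.0086
Model 4: 0.2414 * 0.08 = 0.0193
Model 5: 0.3103 * 0.19 = 0.059
Total = 0.131

0.131


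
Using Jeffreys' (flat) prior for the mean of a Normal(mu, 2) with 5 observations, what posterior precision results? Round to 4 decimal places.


Flat prior means prior precision is 0.
Posterior precision = n / sigma^2 = 5/2 = 2.5

2.5


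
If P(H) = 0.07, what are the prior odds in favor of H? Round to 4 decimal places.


Prior odds = P(H) / (1 - P(H))
= 0.07 / 0.93
= 0.0753

0.0753


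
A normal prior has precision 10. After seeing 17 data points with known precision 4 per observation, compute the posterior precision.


In the conjugate normal model, precisions add:
tau_posterior = tau_prior + n * tau_data
= 10 + 17*4 = 78

78


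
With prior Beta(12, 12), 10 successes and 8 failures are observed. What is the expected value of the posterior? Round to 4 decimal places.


Posterior = Beta(22, 20)
E[theta] = alpha/(alpha+beta)
= 22/42 = 0.5238

0.5238


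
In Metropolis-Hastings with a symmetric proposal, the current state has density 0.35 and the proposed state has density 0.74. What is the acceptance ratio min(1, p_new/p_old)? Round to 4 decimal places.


Ratio = p_new / p_old = 0.74 / 0.35 = 2.1143
Acceptance = min(1, 2.1143) = 1.0

1.0


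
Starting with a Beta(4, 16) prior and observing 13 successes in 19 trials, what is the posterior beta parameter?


Posterior beta = prior beta + failures
Failures = 19 - 13 = 6
beta_post = 16 + 6 = 22

22


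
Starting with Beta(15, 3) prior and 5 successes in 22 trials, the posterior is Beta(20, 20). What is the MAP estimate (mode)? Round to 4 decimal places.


The mode of Beta(a, b) when a > 1 and b > 1 is (a-1)/(a+b-2)
= (20 - 1) / (20 + 20 - 2)
= 19 / 38
= 0.5

0.5


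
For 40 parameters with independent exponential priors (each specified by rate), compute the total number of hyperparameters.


A exponential prior has 1 hyperparameter per parameter.
Total = 40 * 1 = 40

40


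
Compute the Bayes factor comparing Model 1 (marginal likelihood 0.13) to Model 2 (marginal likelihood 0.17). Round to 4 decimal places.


BF12 = marginal likelihood of M1 / marginal likelihood of M2
= 0.13/0.17
= 0.7647

0.7647


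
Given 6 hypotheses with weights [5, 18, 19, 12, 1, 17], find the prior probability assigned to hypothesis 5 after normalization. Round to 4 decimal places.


To normalize, divide each weight by the sum of all weights.
Sum = 72
Prior(H5) = 1/72 = 0.0139

0.0139


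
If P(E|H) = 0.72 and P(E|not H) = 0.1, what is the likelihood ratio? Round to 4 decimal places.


Likelihood ratio = P(E|H) / P(E|not H)
= 0.72 / 0.1
= 7.2

7.2


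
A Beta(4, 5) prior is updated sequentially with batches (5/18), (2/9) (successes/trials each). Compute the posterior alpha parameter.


Sequential conjugate updating is equivalent to a single batch update.
Total successes across all batches = 7
alpha_posterior = alpha_prior + total_successes = 4 + 7
= 11

11


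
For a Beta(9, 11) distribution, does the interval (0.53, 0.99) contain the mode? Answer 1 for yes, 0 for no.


Mode of Beta(a,b) = (a-1)/(a+b-2)
= (9-1)/(9+11-2) = 0.4444
Check: 0.53 <= 0.4444 <= 0.99?
Result: 0

0


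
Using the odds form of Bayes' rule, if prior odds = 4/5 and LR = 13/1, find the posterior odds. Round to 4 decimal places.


Bayes' rule in odds form: posterior odds = prior odds * LR
= (4 * 13) / (5 * 1)
= 52/5 = 10.4

10.4


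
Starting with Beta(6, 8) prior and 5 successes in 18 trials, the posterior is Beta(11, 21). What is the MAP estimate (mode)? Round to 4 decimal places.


The mode of Beta(a, b) when a > 1 and b > 1 is (a-1)/(a+b-2)
= (11 - 1) / (11 + 21 - 2)
= 10 / 30
= 0.3333

0.3333


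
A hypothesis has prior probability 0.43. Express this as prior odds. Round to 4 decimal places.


Odds = P(H) / P(not H) = 0.43 / 0.57
= 0.7544

0.7544


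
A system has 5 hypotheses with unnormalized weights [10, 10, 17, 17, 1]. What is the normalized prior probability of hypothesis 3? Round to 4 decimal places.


The normalized prior is the weight divided by the total.
Total weight = 55
P(H3) = 17 / 55 = 0.3091

0.3091


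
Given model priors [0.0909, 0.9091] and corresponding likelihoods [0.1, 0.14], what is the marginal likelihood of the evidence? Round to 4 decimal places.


P(E) = sum_i P(M_i) P(E|M_i)
= 0.0091 + 0.1273
= 0.1364

0.1364


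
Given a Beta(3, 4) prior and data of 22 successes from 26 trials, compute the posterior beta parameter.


Number of failures = 26 - 22 = 4
Posterior beta = 4 + 4 = 8

8


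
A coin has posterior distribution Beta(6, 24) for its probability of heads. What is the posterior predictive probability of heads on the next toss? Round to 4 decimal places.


Posterior predictive = E[theta] = alpha/(alpha+beta)
= 6/30
= 0.2

0.2


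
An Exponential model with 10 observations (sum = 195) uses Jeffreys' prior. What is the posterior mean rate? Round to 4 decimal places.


Posterior Gamma(10, 195)
E[lambda] = 10/195 = 0.0513

0.0513


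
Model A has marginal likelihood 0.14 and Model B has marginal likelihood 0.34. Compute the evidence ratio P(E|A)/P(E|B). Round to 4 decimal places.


Evidence ratio = P(E|A) / P(E|B)
= 0.14 / 0.34
= 0.4118

0.4118


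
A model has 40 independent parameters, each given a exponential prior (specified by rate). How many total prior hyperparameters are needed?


Each exponential prior needs 1 hyperparameter (rate).
Total = 1 * 40 = 40

40


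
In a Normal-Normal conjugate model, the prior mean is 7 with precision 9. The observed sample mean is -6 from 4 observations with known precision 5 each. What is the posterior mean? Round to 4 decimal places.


Posterior precision = tau0 + n*tau = 9 + 4*5 = 29
Posterior mean = (tau0*mu0 + n*tau*xbar) / posterior_precision
= (9*7 + 4*5*-6) / 29
= -57 / 29 = -1.9655

-1.9655


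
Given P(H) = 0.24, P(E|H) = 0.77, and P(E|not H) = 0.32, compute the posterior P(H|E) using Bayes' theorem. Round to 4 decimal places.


By Bayes' theorem: P(H|E) = P(E|H)*P(H) / P(E)
P(E) = P(E|H)*P(H) + P(E|not H)*P(not H)
P(E) = 0.77*0.24 + 0.32*0.76 = 0.428
P(H|E) = 0.77*0.24 / 0.428 = 0.4318

0.4318


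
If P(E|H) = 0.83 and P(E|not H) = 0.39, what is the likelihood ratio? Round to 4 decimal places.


Likelihood ratio = P(E|H) / P(E|not H)
= 0.83 / 0.39
= 2.1282

2.1282


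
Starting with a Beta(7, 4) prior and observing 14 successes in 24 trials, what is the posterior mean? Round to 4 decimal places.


Posterior parameters: alpha = 7 + 14 = 21
beta = 4 + 10 = 14
Posterior mean = alpha / (alpha + beta) = 21 / 35
= 0.6

0.6


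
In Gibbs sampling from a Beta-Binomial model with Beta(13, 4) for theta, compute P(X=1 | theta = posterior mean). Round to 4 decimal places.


Posterior mean = alpha/(alpha+beta) = 13/17 = 0.7647
P(X=1|theta=mean) = theta = 0.7647

0.7647


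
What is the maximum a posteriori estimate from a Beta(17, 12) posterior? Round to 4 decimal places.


The MAP estimate equals the mode of the distribution.
Mode of Beta(a,b) = (a-1)/(a+b-2)
= 16/27
= 0.5926

0.5926


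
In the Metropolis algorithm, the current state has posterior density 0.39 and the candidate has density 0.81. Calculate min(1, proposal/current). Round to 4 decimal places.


Ratio = 0.81/0.39 = 2.0769
Acceptance probability = min(1, 2.0769)
= 1.0

1.0


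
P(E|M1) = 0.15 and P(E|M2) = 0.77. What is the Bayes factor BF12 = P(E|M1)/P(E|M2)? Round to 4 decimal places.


Bayes factor BF12 = P(E|M1) / P(E|M2)
= 0.15 / 0.77
= 0.1948

0.1948


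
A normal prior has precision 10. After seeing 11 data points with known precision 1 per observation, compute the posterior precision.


In the conjugate normal model, precisions add:
tau_posterior = tau_prior + n * tau_data
= 10 + 11*1 = 21

21


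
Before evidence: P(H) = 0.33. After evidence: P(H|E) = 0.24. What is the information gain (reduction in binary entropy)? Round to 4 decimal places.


Prior entropy = 0.9149
Posterior entropy = 0.795
Information gain = 0.9149 - 0.795 = 0.1199

0.1199


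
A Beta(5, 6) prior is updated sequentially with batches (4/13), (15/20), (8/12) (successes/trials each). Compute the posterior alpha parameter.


Sequential conjugate updating is equivalent to a single batch update.
Total successes across all batches = 27
alpha_posterior = alpha_prior + total_successes = 5 + 27
= 32

32


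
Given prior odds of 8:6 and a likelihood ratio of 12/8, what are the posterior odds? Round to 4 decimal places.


Posterior odds = prior odds * LR
Prior odds = 8/6 = 1.3333
LR = 12/8 = 1.5
Posterior odds = 1.3333 * 1.5 = 2.0

2.0


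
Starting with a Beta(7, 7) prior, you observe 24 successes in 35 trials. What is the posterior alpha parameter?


For a Beta-Binomial conjugate model:
Posterior alpha = prior alpha + number of successes
= 7 + 24 = 31

31


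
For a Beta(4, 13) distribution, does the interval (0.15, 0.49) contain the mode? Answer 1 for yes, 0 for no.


Mode of Beta(a,b) = (a-1)/(a+b-2)
= (4-1)/(4+13-2) = 0.2
Check: 0.15 <= 0.2 <= 0.49?
Result: 1

1


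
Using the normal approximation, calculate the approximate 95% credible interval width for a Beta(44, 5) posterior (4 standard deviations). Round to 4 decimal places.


Var(Beta) = 44*5/(49^2 * 50) = 0.0018
SD = 0.0428
Width ~ 4*SD = 0.1712

0.1712


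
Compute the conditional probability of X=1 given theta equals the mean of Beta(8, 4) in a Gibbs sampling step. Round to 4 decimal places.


Mean of Beta(8, 4) = 0.6667
P(X=1 | theta=0.6667) = 0.6667

0.6667


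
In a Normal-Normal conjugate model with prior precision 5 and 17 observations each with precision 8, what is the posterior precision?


Posterior precision = prior precision + n * observation precision
= 5 + 17 * 8
= 5 + 136 = 141

141


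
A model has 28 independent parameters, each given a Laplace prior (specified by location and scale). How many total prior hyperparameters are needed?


Each Laplace prior needs 2 hyperparameters (location and scale).
Total = 2 * 28 = 56

56


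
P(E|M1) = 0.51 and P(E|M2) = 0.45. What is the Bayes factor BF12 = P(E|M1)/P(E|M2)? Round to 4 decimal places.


Bayes factor BF12 = P(E|M1) / P(E|M2)
= 0.51 / 0.45
= 1.1333

1.1333


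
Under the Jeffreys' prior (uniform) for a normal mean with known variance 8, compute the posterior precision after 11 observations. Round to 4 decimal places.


Prior precision = 0 (flat prior).
Post. prec. = 0 + n/var = 11/8 = 1.375

1.375


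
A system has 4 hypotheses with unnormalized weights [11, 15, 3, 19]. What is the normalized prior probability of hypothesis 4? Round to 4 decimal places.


The normalized prior is the weight divided by the total.
Total weight = 48
P(H4) = 19 / 48 = 0.3958

0.3958


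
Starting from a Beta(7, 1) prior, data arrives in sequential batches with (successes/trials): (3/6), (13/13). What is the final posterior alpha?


In sequential Bayesian updating, we sum all successes.
Total successes = 16
Final alpha = 7 + 16 = 23

23


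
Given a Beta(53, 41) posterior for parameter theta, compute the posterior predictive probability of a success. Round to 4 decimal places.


For a Beta-Bernoulli model, the predictive probability is the mean:
P(success) = 53/(53+41) = 53/94 = 0.5638

0.5638


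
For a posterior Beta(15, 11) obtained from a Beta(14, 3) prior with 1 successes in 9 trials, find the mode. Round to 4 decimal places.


Mode = (alpha - 1) / (alpha + beta - 2)
= 14 / 24
= 0.5833

0.5833


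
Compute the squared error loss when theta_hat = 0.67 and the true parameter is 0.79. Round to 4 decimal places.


L = (theta_hat - theta_true)^2
= (0.67 - 0.79)^2
= -0.12^2 = 0.0144

0.0144


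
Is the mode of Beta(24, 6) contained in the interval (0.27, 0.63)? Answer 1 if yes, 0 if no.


Mode = (a-1)/(a+b-2) = 23/28 = 0.8214
Interval: (0.27, 0.63)
Contains mode? 0

0


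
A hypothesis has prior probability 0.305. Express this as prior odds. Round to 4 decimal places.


Odds = P(H) / P(not H) = 0.305 / 0.695
= 0.4388

0.4388


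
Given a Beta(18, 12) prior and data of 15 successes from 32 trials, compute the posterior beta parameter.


Number of failures = 32 - 15 = 17
Posterior beta = 12 + 17 = 29

29


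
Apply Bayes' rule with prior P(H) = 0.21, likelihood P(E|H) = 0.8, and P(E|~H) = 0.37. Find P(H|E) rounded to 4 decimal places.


Step 1: Compute marginal P(E) = P(E|H)P(H) + P(E|~H)P(~H)
= 0.8*0.21 + 0.37*0.79 = 0.4603
Step 2: P(H|E) = P(E|H)P(H)/P(E) = 0.168/0.4603
= 0.365

0.365


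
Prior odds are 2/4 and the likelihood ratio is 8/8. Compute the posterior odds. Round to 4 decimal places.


Posterior odds = prior odds * likelihood ratio
= (2/4) * (8/8)
= 16 / 32
= 0.5

0.5


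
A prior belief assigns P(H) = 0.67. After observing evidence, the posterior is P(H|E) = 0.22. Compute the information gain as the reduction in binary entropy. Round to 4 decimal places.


H(prior) = -0.67*log2(0.67) - 0.33*log2(0.33)
= 0.9149
H(post) = -0.22*log2(0.22) - 0.78*log2(0.78)
= 0.7602
IG = 0.9149 - 0.7602 = 0.1548

0.1548


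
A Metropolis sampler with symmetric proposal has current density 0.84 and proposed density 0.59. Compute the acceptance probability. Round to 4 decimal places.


For symmetric proposals, acceptance = min(1, pi(x*)/pi(x))
= min(1, 0.59/0.84)
= min(1, 0.7024) = 0.7024

0.7024


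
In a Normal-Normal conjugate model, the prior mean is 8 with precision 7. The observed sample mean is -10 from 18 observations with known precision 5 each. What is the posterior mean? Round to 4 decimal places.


Posterior precision = tau0 + n*tau = 7 + 18*5 = 97
Posterior mean = (tau0*mu0 + n*tau*xbar) / posterior_precision
= (7*8 + 18*5*-10) / 97
= -844 / 97 = -8.701

-8.701


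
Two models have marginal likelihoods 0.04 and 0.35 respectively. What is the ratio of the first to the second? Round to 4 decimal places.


Evidence ratio = 0.04 / 0.35
= 0.1143

0.1143
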